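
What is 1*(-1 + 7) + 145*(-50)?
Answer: -7244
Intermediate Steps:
1*(-1 + 7) + 145*(-50) = 1*6 - 7250 = 6 - 7250 = -7244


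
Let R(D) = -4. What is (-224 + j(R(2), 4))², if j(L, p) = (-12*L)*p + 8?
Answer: 576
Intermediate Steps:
j(L, p) = 8 - 12*L*p (j(L, p) = -12*L*p + 8 = 8 - 12*L*p)
(-224 + j(R(2), 4))² = (-224 + (8 - 12*(-4)*4))² = (-224 + (8 + 192))² = (-224 + 200)² = (-24)² = 576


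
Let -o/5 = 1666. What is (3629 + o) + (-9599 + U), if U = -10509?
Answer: -24809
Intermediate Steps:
o = -8330 (o = -5*1666 = -8330)
(3629 + o) + (-9599 + U) = (3629 - 8330) + (-9599 - 10509) = -4701 - 20108 = -24809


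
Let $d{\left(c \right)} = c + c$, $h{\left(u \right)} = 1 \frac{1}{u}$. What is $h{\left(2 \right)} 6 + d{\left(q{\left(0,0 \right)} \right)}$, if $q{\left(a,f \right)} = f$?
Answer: $3$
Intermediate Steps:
$h{\left(u \right)} = \frac{1}{u}$
$d{\left(c \right)} = 2 c$
$h{\left(2 \right)} 6 + d{\left(q{\left(0,0 \right)} \right)} = \frac{1}{2} \cdot 6 + 2 \cdot 0 = \frac{1}{2} \cdot 6 + 0 = 3 + 0 = 3$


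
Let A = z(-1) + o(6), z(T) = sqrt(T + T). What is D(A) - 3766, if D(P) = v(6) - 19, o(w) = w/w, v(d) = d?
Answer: -3779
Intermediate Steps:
z(T) = sqrt(2)*sqrt(T) (z(T) = sqrt(2*T) = sqrt(2)*sqrt(T))
o(w) = 1
A = 1 + I*sqrt(2) (A = sqrt(2)*sqrt(-1) + 1 = sqrt(2)*I + 1 = I*sqrt(2) + 1 = 1 + I*sqrt(2) ≈ 1.0 + 1.4142*I)
D(P) = -13 (D(P) = 6 - 19 = -13)
D(A) - 3766 = -13 - 3766 = -3779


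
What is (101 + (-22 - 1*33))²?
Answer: 2116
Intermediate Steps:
(101 + (-22 - 1*33))² = (101 + (-22 - 33))² = (101 - 55)² = 46² = 2116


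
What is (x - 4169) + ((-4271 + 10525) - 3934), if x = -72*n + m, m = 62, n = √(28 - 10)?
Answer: -1787 - 216*√2 ≈ -2092.5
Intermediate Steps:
n = 3*√2 (n = √18 = 3*√2 ≈ 4.2426)
x = 62 - 216*√2 (x = -216*√2 + 62 = 62 - 216*√2 ≈ -243.47)
(x - 4169) + ((-4271 + 10525) - 3934) = ((62 - 216*√2) - 4169) + ((-4271 + 10525) - 3934) = (-4107 - 216*√2) + (6254 - 3934) = (-4107 - 216*√2) + 2320 = -1787 - 216*√2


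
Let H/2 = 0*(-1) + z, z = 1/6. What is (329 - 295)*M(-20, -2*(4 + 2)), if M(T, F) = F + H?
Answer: -1190/3 ≈ -396.67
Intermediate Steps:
z = 1/6 ≈ 0.16667
H = 1/3 (H = 2*(0*(-1) + 1/6) = 2*(0 + 1/6) = 2*(1/6) = 1/3 ≈ 0.33333)
M(T, F) = 1/3 + F (M(T, F) = F + 1/3 = 1/3 + F)
(329 - 295)*M(-20, -2*(4 + 2)) = (329 - 295)*(1/3 - 2*(4 + 2)) = 34*(1/3 - 2*6) = 34*(1/3 - 12) = 34*(-35/3) = -1190/3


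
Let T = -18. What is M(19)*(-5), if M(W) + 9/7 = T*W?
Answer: 12015/7 ≈ 1716.4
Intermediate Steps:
M(W) = -9/7 - 18*W
M(19)*(-5) = (-9/7 - 18*19)*(-5) = (-9/7 - 342)*(-5) = -2403/7*(-5) = 12015/7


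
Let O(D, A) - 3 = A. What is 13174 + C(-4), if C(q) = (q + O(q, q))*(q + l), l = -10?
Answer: 13244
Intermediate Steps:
O(D, A) = 3 + A
C(q) = (-10 + q)*(3 + 2*q) (C(q) = (q + (3 + q))*(q - 10) = (3 + 2*q)*(-10 + q) = (-10 + q)*(3 + 2*q))
13174 + C(-4) = 13174 + (-30 - 17*(-4) + 2*(-4)**2) = 13174 + (-30 + 68 + 2*16) = 13174 + (-30 + 68 + 32) = 13174 + 70 = 13244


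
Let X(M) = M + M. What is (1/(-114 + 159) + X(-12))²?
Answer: 1164241/2025 ≈ 574.93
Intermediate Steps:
X(M) = 2*M
(1/(-114 + 159) + X(-12))² = (1/(-114 + 159) + 2*(-12))² = (1/45 - 24)² = (-1079/45)² = 1164241/2025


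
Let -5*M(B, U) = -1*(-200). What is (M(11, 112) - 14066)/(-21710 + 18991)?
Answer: 14106/2719 ≈ 5.1879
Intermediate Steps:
M(B, U) = -40 (M(B, U) = -(-1)*(-200)/5 = -1/5*200 = -40)
(M(11, 112) - 14066)/(-21710 + 18991) = (-40 - 14066)/(-21710 + 18991) = -14106/(-2719) = -14106*(-1/2719) = 14106/2719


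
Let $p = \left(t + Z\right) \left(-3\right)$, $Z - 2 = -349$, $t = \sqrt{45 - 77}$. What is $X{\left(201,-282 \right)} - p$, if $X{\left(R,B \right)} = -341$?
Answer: $-1382 + 12 i \sqrt{2} \approx -1382.0 + 16.971 i$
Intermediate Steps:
$t = 4 i \sqrt{2}$ ($t = \sqrt{-32} = 4 i \sqrt{2} \approx 5.6569 i$)
$Z = -347$ ($Z = 2 - 349 = -347$)
$p = 1041 - 12 i \sqrt{2}$ ($p = \left(4 i \sqrt{2} - 347\right) \left(-3\right) = \left(-347 + 4 i \sqrt{2}\right) \left(-3\right) = 1041 - 12 i \sqrt{2} \approx 1041.0 - 16.971 i$)
$X{\left(201,-282 \right)} - p = -341 - \left(1041 - 12 i \sqrt{2}\right) = -1382 + 12 i \sqrt{2}$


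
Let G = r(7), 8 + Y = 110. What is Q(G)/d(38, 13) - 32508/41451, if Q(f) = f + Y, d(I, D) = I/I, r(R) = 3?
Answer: 1439949/13817 ≈ 104.22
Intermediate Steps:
Y = 102 (Y = -8 + 110 = 102)
d(I, D) = 1
G = 3
Q(f) = 102 + f (Q(f) = f + 102 = 102 + f)
Q(G)/d(38, 13) - 32508/41451 = (102 + 3)/1 - 32508/41451 = 105*1 - 32508*1/41451 = 105 - 10836/13817 = 1439949/13817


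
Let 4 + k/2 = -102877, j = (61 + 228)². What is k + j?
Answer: -122241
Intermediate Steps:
j = 83521 (j = 289² = 83521)
k = -205762 (k = -8 + 2*(-102877) = -8 - 205754 = -205762)
k + j = -205762 + 83521 = -122241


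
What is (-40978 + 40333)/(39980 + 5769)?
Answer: -645/45749 ≈ -0.014099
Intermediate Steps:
(-40978 + 40333)/(39980 + 5769) = -645/45749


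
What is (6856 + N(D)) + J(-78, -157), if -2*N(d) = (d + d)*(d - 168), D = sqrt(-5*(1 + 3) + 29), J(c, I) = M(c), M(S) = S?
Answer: 7273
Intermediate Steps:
J(c, I) = c
D = 3 (D = sqrt(-5*4 + 29) = sqrt(-20 + 29) = sqrt(9) = 3)
N(d) = -d*(-168 + d) (N(d) = -(d + d)*(d - 168)/2 = -2*d*(-168 + d)/2 = -d*(-168 + d))
(6856 + N(D)) + J(-78, -157) = (6856 + 3*(168 - 1*3)) - 78 = (6856 + 3*(168 - 3)) - 78 = (6856 + 3*165) - 78 = (6856 + 495) - 78 = 7351 - 78 = 7273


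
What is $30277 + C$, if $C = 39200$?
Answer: $69477$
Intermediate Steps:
$30277 + C = 30277 + 39200 = 69477$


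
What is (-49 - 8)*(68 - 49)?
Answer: -1083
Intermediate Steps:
(-49 - 8)*(68 - 49) = -57*19 = -1083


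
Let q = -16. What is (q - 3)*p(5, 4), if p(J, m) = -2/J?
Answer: 38/5 ≈ 7.6000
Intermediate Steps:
(q - 3)*p(5, 4) = (-16 - 3)*(-2/5) = -(-38)/5 = -19*(-⅖) = 38/5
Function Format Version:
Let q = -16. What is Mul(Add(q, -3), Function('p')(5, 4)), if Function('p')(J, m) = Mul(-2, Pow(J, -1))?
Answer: Rational(38, 5) ≈ 7.6000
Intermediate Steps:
Mul(Add(q, -3), Function('p')(5, 4)) = Mul(Add(-16, -3), Mul(-2, Pow(5, -1))) = Mul(-19, Mul(-2, Rational(1, 5))) = Mul(-19, Rational(-2, 5)) = Rational(38, 5)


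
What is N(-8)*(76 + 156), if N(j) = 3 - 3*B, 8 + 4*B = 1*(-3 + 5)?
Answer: 1740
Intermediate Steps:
B = -3/2 (B = -2 + (1*(-3 + 5))/4 = -2 + (1*2)/4 = -2 + (¼)*2 = -2 + ½ = -3/2 ≈ -1.5000)
N(j) = 15/2 (N(j) = 3 - 3*(-3/2) = 3 + 9/2 = 15/2)
N(-8)*(76 + 156) = 15*(76 + 156)/2 = (15/2)*232 = 1740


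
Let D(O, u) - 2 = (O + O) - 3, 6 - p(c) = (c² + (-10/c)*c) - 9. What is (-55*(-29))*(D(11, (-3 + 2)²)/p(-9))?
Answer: -4785/8 ≈ -598.13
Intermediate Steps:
p(c) = 25 - c² (p(c) = 6 - ((c² + (-10/c)*c) - 9) = 6 - ((c² - 10) - 9) = 6 - ((-10 + c²) - 9) = 6 - (-19 + c²) = 6 + (19 - c²) = 25 - c²)
D(O, u) = -1 + 2*O (D(O, u) = 2 + ((O + O) - 3) = 2 + (2*O - 3) = 2 + (-3 + 2*O) = -1 + 2*O)
(-55*(-29))*(D(11, (-3 + 2)²)/p(-9)) = (-55*(-29))*((-1 + 2*11)/(25 - 1*(-9)²)) = 1595*((-1 + 22)/(25 - 1*81)) = 1595*(21/(25 - 81)) = 1595*(21/(-56)) = 1595*(21*(-1/56)) = 1595*(-3/8) = -4785/8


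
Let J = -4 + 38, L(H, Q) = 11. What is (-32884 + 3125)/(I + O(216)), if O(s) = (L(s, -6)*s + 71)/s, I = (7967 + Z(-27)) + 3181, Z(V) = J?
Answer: -6427944/2417759 ≈ -2.6586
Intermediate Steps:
J = 34
Z(V) = 34
I = 11182 (I = (7967 + 34) + 3181 = 8001 + 3181 = 11182)
O(s) = (71 + 11*s)/s (O(s) = (11*s + 71)/s = (71 + 11*s)/s)
(-32884 + 3125)/(I + O(216)) = (-32884 + 3125)/(11182 + (11 + 71/216)) = -29759/(11182 + (11 + 71*(1/216))) = -29759/(11182 + (11 + 71/216)) = -29759/(11182 + 2447/216) = -29759/2417759/216 = -29759*216/2417759 = -6427944/2417759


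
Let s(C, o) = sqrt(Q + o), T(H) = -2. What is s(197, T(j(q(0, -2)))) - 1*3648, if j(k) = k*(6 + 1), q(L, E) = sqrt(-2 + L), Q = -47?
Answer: -3648 + 7*I ≈ -3648.0 + 7.0*I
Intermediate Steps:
j(k) = 7*k (j(k) = k*7 = 7*k)
s(C, o) = sqrt(-47 + o)
s(197, T(j(q(0, -2)))) - 1*3648 = sqrt(-47 - 2) - 1*3648 = sqrt(-49) - 3648 = 7*I - 3648 = -3648 + 7*I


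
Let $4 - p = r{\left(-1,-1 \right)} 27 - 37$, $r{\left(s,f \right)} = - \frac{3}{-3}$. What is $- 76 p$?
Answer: $-1064$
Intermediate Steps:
$r{\left(s,f \right)} = 1$ ($r{\left(s,f \right)} = \left(-3\right) \left(- \frac{1}{3}\right) = 1$)
$p = 14$ ($p = 4 - \left(1 \cdot 27 - 37\right) = 4 - \left(27 - 37\right) = 4 - -10 = 4 + 10 = 14$)
$- 76 p = \left(-76\right) 14 = -1064$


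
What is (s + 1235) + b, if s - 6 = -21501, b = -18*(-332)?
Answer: -14284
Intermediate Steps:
b = 5976
s = -21495 (s = 6 - 21501 = -21495)
(s + 1235) + b = (-21495 + 1235) + 5976 = -20260 + 5976 = -14284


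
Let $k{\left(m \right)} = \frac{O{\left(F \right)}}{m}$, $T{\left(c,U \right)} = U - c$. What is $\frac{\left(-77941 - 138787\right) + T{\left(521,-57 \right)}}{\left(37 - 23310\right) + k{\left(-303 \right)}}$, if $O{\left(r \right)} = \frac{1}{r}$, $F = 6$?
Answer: $\frac{395062308}{42310315} \approx 9.3372$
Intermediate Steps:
$k{\left(m \right)} = \frac{1}{6 m}$
$\frac{\left(-77941 - 138787\right) + T{\left(521,-57 \right)}}{\left(37 - 23310\right) + k{\left(-303 \right)}} = \frac{\left(-77941 - 138787\right) - 578}{\left(37 - 23310\right) + \frac{1}{6 \left(-303\right)}} = \frac{\left(-77941 - 138787\right) - 578}{\left(37 - 23310\right) + \frac{1}{6} \left(- \frac{1}{303}\right)} = \frac{-216728 - 578}{-23273 - \frac{1}{1818}} = - \frac{217306}{- \frac{42310315}{1818}} = \left(-217306\right) \left(- \frac{1818}{42310315}\right) = \frac{395062308}{42310315}$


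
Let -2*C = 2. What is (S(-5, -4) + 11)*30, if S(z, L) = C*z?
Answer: 480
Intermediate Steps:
C = -1 (C = -½*2 = -1)
S(z, L) = -z
(S(-5, -4) + 11)*30 = (-1*(-5) + 11)*30 = (5 + 11)*30 = 16*30 = 480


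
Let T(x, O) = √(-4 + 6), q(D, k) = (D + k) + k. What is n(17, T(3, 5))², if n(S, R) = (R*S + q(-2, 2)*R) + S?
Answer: 1011 + 646*√2 ≈ 1924.6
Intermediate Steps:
q(D, k) = D + 2*k
T(x, O) = √2
n(S, R) = S + 2*R + R*S (n(S, R) = (R*S + (-2 + 2*2)*R) + S = (R*S + (-2 + 4)*R) + S = (R*S + 2*R) + S = (2*R + R*S) + S = S + 2*R + R*S)
n(17, T(3, 5))² = (17 + 2*√2 + √2*17)² = (17 + 2*√2 + 17*√2)² = (17 + 19*√2)²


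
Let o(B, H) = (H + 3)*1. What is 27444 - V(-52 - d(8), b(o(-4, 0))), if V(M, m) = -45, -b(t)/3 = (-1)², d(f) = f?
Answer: 27489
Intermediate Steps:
o(B, H) = 3 + H (o(B, H) = (3 + H)*1 = 3 + H)
b(t) = -3 (b(t) = -3*(-1)² = -3*1 = -3)
27444 - V(-52 - d(8), b(o(-4, 0))) = 27444 - 1*(-45) = 27444 + 45 = 27489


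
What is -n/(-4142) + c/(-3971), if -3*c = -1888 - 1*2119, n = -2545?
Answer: -2469241/2597034 ≈ -0.95079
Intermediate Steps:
c = 4007/3 (c = -(-1888 - 1*2119)/3 = -(-1888 - 2119)/3 = -1/3*(-4007) = 4007/3 ≈ 1335.7)
-n/(-4142) + c/(-3971) = -1*(-2545)/(-4142) + (4007/3)/(-3971) = 2545*(-1/4142) + (4007/3)*(-1/3971) = -2545/4142 - 4007/11913 = -2469241/2597034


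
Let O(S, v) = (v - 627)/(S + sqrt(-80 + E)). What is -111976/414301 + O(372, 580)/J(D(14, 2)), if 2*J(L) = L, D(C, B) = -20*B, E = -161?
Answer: (-2239520*sqrt(241) + 813629293*I)/(8286020*(sqrt(241) - 372*I)) ≈ -0.26397 - 0.00026317*I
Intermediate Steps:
J(L) = L/2
O(S, v) = (-627 + v)/(S + I*sqrt(241)) (O(S, v) = (v - 627)/(S + sqrt(-80 - 161)) = (-627 + v)/(S + sqrt(-241)) = (-627 + v)/(S + I*sqrt(241)))
-111976/414301 + O(372, 580)/J(D(14, 2)) = -111976/414301 + ((-627 + 580)/(372 + I*sqrt(241)))/(((-20*2)/2)) = -111976*1/414301 + (-47/(372 + I*sqrt(241)))/(((1/2)*(-40))) = -111976/414301 - 47/(372 + I*sqrt(241))/(-20) = -111976/414301 - 47/(372 + I*sqrt(241))*(-1/20) = -111976/414301 + 47/(20*(372 + I*sqrt(241)))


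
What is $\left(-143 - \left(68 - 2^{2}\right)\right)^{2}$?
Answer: $42849$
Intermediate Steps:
$\left(-143 - \left(68 - 2^{2}\right)\right)^{2} = \left(-143 + \left(4 - 68\right)\right)^{2} = \left(-143 - 64\right)^{2} = \left(-207\right)^{2} = 42849$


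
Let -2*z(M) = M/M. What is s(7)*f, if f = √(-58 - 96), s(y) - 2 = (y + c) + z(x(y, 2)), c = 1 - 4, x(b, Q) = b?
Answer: 11*I*√154/2 ≈ 68.253*I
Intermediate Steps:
z(M) = -½ (z(M) = -M/(2*M) = -½*1 = -½)
c = -3
s(y) = -3/2 + y (s(y) = 2 + ((y - 3) - ½) = 2 + ((-3 + y) - ½) = 2 + (-7/2 + y) = -3/2 + y)
f = I*√154 (f = √(-154) = I*√154 ≈ 12.41*I)
s(7)*f = (-3/2 + 7)*(I*√154) = 11*(I*√154)/2 = 11*I*√154/2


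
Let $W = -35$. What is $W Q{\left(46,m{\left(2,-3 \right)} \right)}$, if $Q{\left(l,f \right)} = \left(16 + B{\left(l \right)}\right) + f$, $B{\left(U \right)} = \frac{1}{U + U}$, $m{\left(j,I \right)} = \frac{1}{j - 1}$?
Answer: $- \frac{54775}{92} \approx -595.38$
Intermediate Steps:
$m{\left(j,I \right)} = \frac{1}{-1 + j}$
$B{\left(U \right)} = \frac{1}{2 U}$
$Q{\left(l,f \right)} = 16 + f + \frac{1}{2 l}$ ($Q{\left(l,f \right)} = \left(16 + \frac{1}{2 l}\right) + f = 16 + f + \frac{1}{2 l}$)
$W Q{\left(46,m{\left(2,-3 \right)} \right)} = - 35 \left(16 + \frac{1}{-1 + 2} + \frac{1}{2 \cdot 46}\right) = - 35 \left(16 + 1^{-1} + \frac{1}{2} \cdot \frac{1}{46}\right) = - 35 \left(16 + 1 + \frac{1}{92}\right) = \left(-35\right) \frac{1565}{92} = - \frac{54775}{92}$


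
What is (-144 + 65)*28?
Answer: -2212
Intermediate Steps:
(-144 + 65)*28 = -79*28 = -2212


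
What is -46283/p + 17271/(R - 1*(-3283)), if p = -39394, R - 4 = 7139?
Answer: 290730083/102680461 ≈ 2.8314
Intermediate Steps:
R = 7143 (R = 4 + 7139 = 7143)
-46283/p + 17271/(R - 1*(-3283)) = -46283/(-39394) + 17271/(7143 - 1*(-3283)) = -46283*(-1/39394) + 17271/(7143 + 3283) = 46283/39394 + 17271/10426 = 290730083/102680461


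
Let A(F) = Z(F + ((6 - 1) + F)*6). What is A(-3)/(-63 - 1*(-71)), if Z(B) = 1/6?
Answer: 1/48 ≈ 0.020833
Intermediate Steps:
Z(B) = ⅙
A(F) = ⅙
A(-3)/(-63 - 1*(-71)) = 1/(6*(-63 - 1*(-71))) = 1/(6*(-63 + 71)) = (⅙)/8 = (⅙)*(⅛) = 1/48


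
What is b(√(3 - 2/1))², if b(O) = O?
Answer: 1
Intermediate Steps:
b(√(3 - 2/1))² = (√(3 - 2/1))² = (√(3 - 2*1))² = (√(3 - 2))² = (√1)² = 1² = 1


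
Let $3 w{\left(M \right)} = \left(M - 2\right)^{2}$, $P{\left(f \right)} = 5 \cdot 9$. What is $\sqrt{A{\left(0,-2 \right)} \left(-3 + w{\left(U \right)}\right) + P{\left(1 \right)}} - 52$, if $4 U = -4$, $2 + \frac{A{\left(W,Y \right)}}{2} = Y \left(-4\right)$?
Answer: $-52 + 3 \sqrt{5} \approx -45.292$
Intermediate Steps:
$P{\left(f \right)} = 45$
$A{\left(W,Y \right)} = -4 - 8 Y$ ($A{\left(W,Y \right)} = -4 + 2 Y \left(-4\right) = -4 + 2 \left(- 4 Y\right) = -4 - 8 Y$)
$U = -1$ ($U = \frac{1}{4} \left(-4\right) = -1$)
$w{\left(M \right)} = \frac{\left(-2 + M\right)^{2}}{3}$ ($w{\left(M \right)} = \frac{\left(M - 2\right)^{2}}{3} = \frac{\left(-2 + M\right)^{2}}{3}$)
$\sqrt{A{\left(0,-2 \right)} \left(-3 + w{\left(U \right)}\right) + P{\left(1 \right)}} - 52 = \sqrt{\left(-4 - -16\right) \left(-3 + \frac{\left(-2 - 1\right)^{2}}{3}\right) + 45} - 52 = \sqrt{\left(-4 + 16\right) \left(-3 + \frac{\left(-3\right)^{2}}{3}\right) + 45} - 52 = \sqrt{12 \left(-3 + \frac{1}{3} \cdot 9\right) + 45} - 52 = \sqrt{12 \left(-3 + 3\right) + 45} - 52 = \sqrt{12 \cdot 0 + 45} - 52 = \sqrt{0 + 45} - 52 = \sqrt{45} - 52 = 3 \sqrt{5} - 52 = -52 + 3 \sqrt{5}$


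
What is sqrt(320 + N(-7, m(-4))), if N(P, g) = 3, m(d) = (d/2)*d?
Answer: sqrt(323) ≈ 17.972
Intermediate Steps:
m(d) = d**2/2 (m(d) = (d*(1/2))*d = (d/2)*d = d**2/2)
sqrt(320 + N(-7, m(-4))) = sqrt(320 + 3) = sqrt(323)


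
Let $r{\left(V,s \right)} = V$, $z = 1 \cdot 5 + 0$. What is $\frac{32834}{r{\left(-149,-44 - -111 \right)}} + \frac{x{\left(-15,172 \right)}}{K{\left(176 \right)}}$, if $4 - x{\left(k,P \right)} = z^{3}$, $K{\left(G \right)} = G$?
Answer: $- \frac{526983}{2384} \approx -221.05$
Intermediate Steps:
$z = 5$ ($z = 5 + 0 = 5$)
$x{\left(k,P \right)} = -121$ ($x{\left(k,P \right)} = 4 - 5^{3} = 4 - 125 = -121$)
$\frac{32834}{r{\left(-149,-44 - -111 \right)}} + \frac{x{\left(-15,172 \right)}}{K{\left(176 \right)}} = \frac{32834}{-149} - \frac{121}{176} = 32834 \left(- \frac{1}{149}\right) - \frac{11}{16} = - \frac{32834}{149} - \frac{11}{16} = - \frac{526983}{2384}$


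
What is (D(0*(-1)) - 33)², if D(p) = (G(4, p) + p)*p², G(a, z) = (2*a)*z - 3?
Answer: 1089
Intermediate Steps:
G(a, z) = -3 + 2*a*z (G(a, z) = 2*a*z - 3 = -3 + 2*a*z)
D(p) = p²*(-3 + 9*p) (D(p) = ((-3 + 2*4*p) + p)*p² = ((-3 + 8*p) + p)*p² = (-3 + 9*p)*p² = p²*(-3 + 9*p))
(D(0*(-1)) - 33)² = ((0*(-1))²*(-3 + 9*(0*(-1))) - 33)² = (0²*(-3 + 9*0) - 33)² = (0*(-3 + 0) - 33)² = (0*(-3) - 33)² = (0 - 33)² = (-33)² = 1089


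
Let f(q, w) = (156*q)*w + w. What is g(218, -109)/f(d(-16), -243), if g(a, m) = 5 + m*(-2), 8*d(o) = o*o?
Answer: -223/1213299 ≈ -0.00018380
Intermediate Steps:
d(o) = o²/8 (d(o) = (o*o)/8 = o²/8)
g(a, m) = 5 - 2*m
f(q, w) = w + 156*q*w (f(q, w) = 156*q*w + w = w + 156*q*w)
g(218, -109)/f(d(-16), -243) = (5 - 2*(-109))/((-243*(1 + 156*((⅛)*(-16)²)))) = (5 + 218)/((-243*(1 + 156*((⅛)*256)))) = 223/((-243*(1 + 156*32))) = 223/((-243*(1 + 4992))) = 223/((-243*4993)) = 223/(-1213299) = 223*(-1/1213299) = -223/1213299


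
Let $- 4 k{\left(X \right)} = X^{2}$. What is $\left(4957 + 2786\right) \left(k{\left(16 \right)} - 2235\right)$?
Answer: $-17801157$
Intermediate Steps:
$k{\left(X \right)} = - \frac{X^{2}}{4}$
$\left(4957 + 2786\right) \left(k{\left(16 \right)} - 2235\right) = \left(4957 + 2786\right) \left(- \frac{16^{2}}{4} - 2235\right) = 7743 \left(\left(- \frac{1}{4}\right) 256 - 2235\right) = 7743 \left(-64 - 2235\right) = 7743 \left(-2299\right) = -17801157$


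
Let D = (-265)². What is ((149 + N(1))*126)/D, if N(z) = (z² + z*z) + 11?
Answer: 20412/70225 ≈ 0.29067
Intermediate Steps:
N(z) = 11 + 2*z² (N(z) = (z² + z²) + 11 = 2*z² + 11 = 11 + 2*z²)
D = 70225
((149 + N(1))*126)/D = ((149 + (11 + 2*1²))*126)/70225 = ((149 + (11 + 2*1))*126)*(1/70225) = ((149 + (11 + 2))*126)*(1/70225) = ((149 + 13)*126)*(1/70225) = (162*126)*(1/70225) = 20412*(1/70225) = 20412/70225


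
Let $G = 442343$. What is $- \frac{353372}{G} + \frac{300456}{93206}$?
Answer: $\frac{49984108888}{20614510829} \approx 2.4247$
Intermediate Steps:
$- \frac{353372}{G} + \frac{300456}{93206} = - \frac{353372}{442343} + \frac{300456}{93206} = \left(-353372\right) \frac{1}{442343} + 300456 \cdot \frac{1}{93206} = - \frac{353372}{442343} + \frac{150228}{46603} = \frac{49984108888}{20614510829}$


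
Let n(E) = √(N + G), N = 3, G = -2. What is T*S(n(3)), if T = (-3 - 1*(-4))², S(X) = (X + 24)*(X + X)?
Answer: 50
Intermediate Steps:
n(E) = 1 (n(E) = √(3 - 2) = √1 = 1)
S(X) = 2*X*(24 + X) (S(X) = (24 + X)*(2*X) = 2*X*(24 + X))
T = 1 (T = (-3 + 4)² = 1² = 1)
T*S(n(3)) = 1*(2*1*(24 + 1)) = 1*(2*1*25) = 1*50 = 50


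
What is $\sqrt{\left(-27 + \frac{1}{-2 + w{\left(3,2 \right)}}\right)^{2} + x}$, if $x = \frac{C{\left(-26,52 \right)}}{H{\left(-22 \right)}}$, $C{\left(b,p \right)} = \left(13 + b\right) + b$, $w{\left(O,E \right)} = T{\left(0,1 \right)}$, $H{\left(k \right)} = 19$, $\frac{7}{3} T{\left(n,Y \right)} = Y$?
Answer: $\frac{\sqrt{33272515}}{209} \approx 27.599$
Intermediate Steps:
$T{\left(n,Y \right)} = \frac{3 Y}{7}$
$w{\left(O,E \right)} = \frac{3}{7}$ ($w{\left(O,E \right)} = \frac{3}{7} \cdot 1 = \frac{3}{7}$)
$C{\left(b,p \right)} = 13 + 2 b$
$x = - \frac{39}{19}$ ($x = \frac{13 + 2 \left(-26\right)}{19} = \left(13 - 52\right) \frac{1}{19} = \left(-39\right) \frac{1}{19} = - \frac{39}{19} \approx -2.0526$)
$\sqrt{\left(-27 + \frac{1}{-2 + w{\left(3,2 \right)}}\right)^{2} + x} = \sqrt{\left(-27 + \frac{1}{-2 + \frac{3}{7}}\right)^{2} - \frac{39}{19}} = \sqrt{\left(-27 + \frac{1}{- \frac{11}{7}}\right)^{2} - \frac{39}{19}} = \sqrt{\left(-27 - \frac{7}{11}\right)^{2} - \frac{39}{19}} = \sqrt{\left(- \frac{304}{11}\right)^{2} - \frac{39}{19}} = \sqrt{\frac{92416}{121} - \frac{39}{19}} = \sqrt{\frac{1751185}{2299}} = \frac{\sqrt{33272515}}{209}$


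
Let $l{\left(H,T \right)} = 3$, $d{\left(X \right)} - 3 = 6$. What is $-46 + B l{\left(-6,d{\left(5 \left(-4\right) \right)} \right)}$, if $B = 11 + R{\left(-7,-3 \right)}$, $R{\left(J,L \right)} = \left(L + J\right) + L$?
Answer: $-52$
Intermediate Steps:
$d{\left(X \right)} = 9$ ($d{\left(X \right)} = 3 + 6 = 9$)
$R{\left(J,L \right)} = J + 2 L$ ($R{\left(J,L \right)} = \left(J + L\right) + L = J + 2 L$)
$B = -2$ ($B = 11 + \left(-7 + 2 \left(-3\right)\right) = 11 - 13 = -2$)
$-46 + B l{\left(-6,d{\left(5 \left(-4\right) \right)} \right)} = -46 - 6 = -52$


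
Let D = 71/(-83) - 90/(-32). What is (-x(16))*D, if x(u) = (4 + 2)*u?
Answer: -15594/83 ≈ -187.88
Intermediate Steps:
x(u) = 6*u
D = 2599/1328 (D = 71*(-1/83) - 90*(-1/32) = -71/83 + 45/16 = 2599/1328 ≈ 1.9571)
(-x(16))*D = -6*16*(2599/1328) = -1*96*(2599/1328) = -96*2599/1328 = -15594/83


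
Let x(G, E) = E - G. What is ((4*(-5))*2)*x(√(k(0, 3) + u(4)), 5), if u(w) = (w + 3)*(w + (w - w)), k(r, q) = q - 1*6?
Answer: 0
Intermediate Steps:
k(r, q) = -6 + q (k(r, q) = q - 6 = -6 + q)
u(w) = w*(3 + w) (u(w) = (3 + w)*(w + 0) = (3 + w)*w = w*(3 + w))
((4*(-5))*2)*x(√(k(0, 3) + u(4)), 5) = ((4*(-5))*2)*(5 - √((-6 + 3) + 4*(3 + 4))) = (-20*2)*(5 - √(-3 + 4*7)) = -40*(5 - √(-3 + 28)) = -40*(5 - √25) = -40*(5 - 1*5) = -40*(5 - 5) = -40*0 = 0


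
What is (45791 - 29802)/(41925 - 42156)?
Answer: -15989/231 ≈ -69.216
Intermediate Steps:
(45791 - 29802)/(41925 - 42156) = 15989/(-231) = 15989*(-1/231) = -15989/231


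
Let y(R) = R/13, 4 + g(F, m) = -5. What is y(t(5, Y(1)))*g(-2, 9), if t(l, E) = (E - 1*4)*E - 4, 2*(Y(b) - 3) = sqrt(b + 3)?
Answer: 36/13 ≈ 2.7692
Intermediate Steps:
g(F, m) = -9 (g(F, m) = -4 - 5 = -9)
Y(b) = 3 + sqrt(3 + b)/2 (Y(b) = 3 + sqrt(b + 3)/2 = 3 + sqrt(3 + b)/2)
t(l, E) = -4 + E*(-4 + E) (t(l, E) = (E - 4)*E - 4 = (-4 + E)*E - 4 = E*(-4 + E) - 4 = -4 + E*(-4 + E))
y(R) = R/13 (y(R) = R*(1/13) = R/13)
y(t(5, Y(1)))*g(-2, 9) = ((-4 + (3 + sqrt(3 + 1)/2)**2 - 4*(3 + sqrt(3 + 1)/2))/13)*(-9) = ((-4 + (3 + sqrt(4)/2)**2 - 4*(3 + sqrt(4)/2))/13)*(-9) = ((-4 + (3 + (1/2)*2)**2 - 4*(3 + (1/2)*2))/13)*(-9) = ((-4 + (3 + 1)**2 - 4*(3 + 1))/13)*(-9) = ((-4 + 4**2 - 4*4)/13)*(-9) = ((-4 + 16 - 16)/13)*(-9) = ((1/13)*(-4))*(-9) = -4/13*(-9) = 36/13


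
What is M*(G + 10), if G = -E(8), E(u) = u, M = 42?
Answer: 84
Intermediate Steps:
G = -8 (G = -1*8 = -8)
M*(G + 10) = 42*(-8 + 10) = 42*2 = 84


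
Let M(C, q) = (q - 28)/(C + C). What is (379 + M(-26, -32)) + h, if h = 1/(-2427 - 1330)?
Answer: 1428237/3757 ≈ 380.15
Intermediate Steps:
M(C, q) = (-28 + q)/(2*C) (M(C, q) = (-28 + q)/((2*C)) = (-28 + q)*(1/(2*C)) = (-28 + q)/(2*C))
h = -1/3757 (h = 1/(-3757) = -1/3757 ≈ -0.00026617)
(379 + M(-26, -32)) + h = (379 + (½)*(-28 - 32)/(-26)) - 1/3757 = (379 + (½)*(-1/26)*(-60)) - 1/3757 = (379 + 15/13) - 1/3757 = 4942/13 - 1/3757 = 1428237/3757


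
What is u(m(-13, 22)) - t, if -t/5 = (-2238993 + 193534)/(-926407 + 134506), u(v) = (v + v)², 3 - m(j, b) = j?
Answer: 821133919/791901 ≈ 1036.9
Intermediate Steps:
m(j, b) = 3 - j
u(v) = 4*v² (u(v) = (2*v)² = 4*v²)
t = -10227295/791901 (t = -5*(-2238993 + 193534)/(-926407 + 134506) = -(-10227295)/(-791901) = -(-10227295)*(-1)/791901 = -5*2045459/791901 = -10227295/791901 ≈ -12.915)
u(m(-13, 22)) - t = 4*(3 - 1*(-13))² - 1*(-10227295/791901) = 4*(3 + 13)² + 10227295/791901 = 4*16² + 10227295/791901 = 4*256 + 10227295/791901 = 1024 + 10227295/791901 = 821133919/791901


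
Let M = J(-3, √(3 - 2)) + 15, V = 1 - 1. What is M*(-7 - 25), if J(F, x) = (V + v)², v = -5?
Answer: -1280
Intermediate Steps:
V = 0
J(F, x) = 25 (J(F, x) = (0 - 5)² = (-5)² = 25)
M = 40 (M = 25 + 15 = 40)
M*(-7 - 25) = 40*(-7 - 25) = 40*(-32) = -1280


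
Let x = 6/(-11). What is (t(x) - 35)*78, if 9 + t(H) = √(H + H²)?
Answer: -3432 + 78*I*√30/11 ≈ -3432.0 + 38.839*I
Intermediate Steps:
x = -6/11 (x = 6*(-1/11) = -6/11 ≈ -0.54545)
t(H) = -9 + √(H + H²)
(t(x) - 35)*78 = ((-9 + √(-6*(1 - 6/11)/11)) - 35)*78 = ((-9 + √(-6/11*5/11)) - 35)*78 = ((-9 + √(-30/121)) - 35)*78 = ((-9 + I*√30/11) - 35)*78 = (-44 + I*√30/11)*78 = -3432 + 78*I*√30/11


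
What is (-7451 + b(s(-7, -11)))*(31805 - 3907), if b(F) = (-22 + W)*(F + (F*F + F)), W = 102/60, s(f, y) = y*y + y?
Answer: -7185046206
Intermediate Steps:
s(f, y) = y + y**2 (s(f, y) = y**2 + y = y + y**2)
W = 17/10 (W = 102*(1/60) = 17/10 ≈ 1.7000)
b(F) = -203*F/5 - 203*F**2/10 (b(F) = (-22 + 17/10)*(F + (F*F + F)) = -203*(F + (F**2 + F))/10 = -203*(F + (F + F**2))/10 = -203*(F**2 + 2*F)/10 = -203*F/5 - 203*F**2/10)
(-7451 + b(s(-7, -11)))*(31805 - 3907) = (-7451 - 203*(-11*(1 - 11))*(2 - 11*(1 - 11))/10)*(31805 - 3907) = (-7451 - 203*(-11*(-10))*(2 - 11*(-10))/10)*27898 = (-7451 - 203/10*110*(2 + 110))*27898 = (-7451 - 203/10*110*112)*27898 = (-7451 - 250096)*27898 = -257547*27898 = -7185046206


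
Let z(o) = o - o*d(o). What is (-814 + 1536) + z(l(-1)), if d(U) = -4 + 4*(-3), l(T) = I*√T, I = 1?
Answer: 722 + 17*I ≈ 722.0 + 17.0*I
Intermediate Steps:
l(T) = √T (l(T) = 1*√T = √T)
d(U) = -16 (d(U) = -4 - 12 = -16)
z(o) = 17*o (z(o) = o - o*(-16) = o - (-16)*o = o + 16*o = 17*o)
(-814 + 1536) + z(l(-1)) = (-814 + 1536) + 17*√(-1) = 722 + 17*I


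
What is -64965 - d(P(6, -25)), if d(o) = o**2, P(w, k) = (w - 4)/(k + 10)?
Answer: -14617129/225 ≈ -64965.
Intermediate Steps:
P(w, k) = (-4 + w)/(10 + k)
-64965 - d(P(6, -25)) = -64965 - ((-4 + 6)/(10 - 25))**2 = -64965 - (2/(-15))**2 = -64965 - (-1/15*2)**2 = -64965 - (-2/15)**2 = -64965 - 1*4/225 = -64965 - 4/225 = -14617129/225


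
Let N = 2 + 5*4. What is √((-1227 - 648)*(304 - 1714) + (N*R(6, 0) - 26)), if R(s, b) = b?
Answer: 2*√660931 ≈ 1626.0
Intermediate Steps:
N = 22 (N = 2 + 20 = 22)
√((-1227 - 648)*(304 - 1714) + (N*R(6, 0) - 26)) = √((-1227 - 648)*(304 - 1714) + (22*0 - 26)) = √(-1875*(-1410) + (0 - 26)) = √(2643750 - 26) = √2643724 = 2*√660931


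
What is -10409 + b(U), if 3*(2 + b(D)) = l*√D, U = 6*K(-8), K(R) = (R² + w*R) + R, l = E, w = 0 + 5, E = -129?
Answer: -10411 - 172*√6 ≈ -10832.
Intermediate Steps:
w = 5
l = -129
K(R) = R² + 6*R (K(R) = (R² + 5*R) + R = R² + 6*R)
U = 96 (U = 6*(-8*(6 - 8)) = 6*(-8*(-2)) = 6*16 = 96)
b(D) = -2 - 43*√D (b(D) = -2 + (-129*√D)/3 = -2 - 43*√D)
-10409 + b(U) = -10409 + (-2 - 172*√6) = -10411 - 172*√6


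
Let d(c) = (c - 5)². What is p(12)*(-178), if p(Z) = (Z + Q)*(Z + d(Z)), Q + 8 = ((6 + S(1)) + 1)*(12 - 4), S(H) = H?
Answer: -738344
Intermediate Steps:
d(c) = (-5 + c)²
Q = 56 (Q = -8 + ((6 + 1) + 1)*(12 - 4) = -8 + (7 + 1)*8 = -8 + 8*8 = -8 + 64 = 56)
p(Z) = (56 + Z)*(Z + (-5 + Z)²) (p(Z) = (Z + 56)*(Z + (-5 + Z)²) = (56 + Z)*(Z + (-5 + Z)²))
p(12)*(-178) = (1400 + 12³ - 479*12 + 47*12²)*(-178) = (1400 + 1728 - 5748 + 47*144)*(-178) = (1400 + 1728 - 5748 + 6768)*(-178) = 4148*(-178) = -738344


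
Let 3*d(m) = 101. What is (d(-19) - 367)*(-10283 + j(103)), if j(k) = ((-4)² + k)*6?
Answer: 9569000/3 ≈ 3.1897e+6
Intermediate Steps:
j(k) = 96 + 6*k (j(k) = (16 + k)*6 = 96 + 6*k)
d(m) = 101/3 (d(m) = (⅓)*101 = 101/3)
(d(-19) - 367)*(-10283 + j(103)) = (101/3 - 367)*(-10283 + (96 + 6*103)) = -1000*(-10283 + (96 + 618))/3 = -1000*(-10283 + 714)/3 = -1000/3*(-9569) = 9569000/3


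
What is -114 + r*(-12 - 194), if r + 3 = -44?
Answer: 9568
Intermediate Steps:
r = -47 (r = -3 - 44 = -47)
-114 + r*(-12 - 194) = -114 - 47*(-12 - 194) = -114 - 47*(-206) = -114 + 9682 = 9568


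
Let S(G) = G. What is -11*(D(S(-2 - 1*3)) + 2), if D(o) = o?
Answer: 33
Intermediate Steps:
-11*(D(S(-2 - 1*3)) + 2) = -11*((-2 - 1*3) + 2) = -11*((-2 - 3) + 2) = -11*(-5 + 2) = -11*(-3) = 33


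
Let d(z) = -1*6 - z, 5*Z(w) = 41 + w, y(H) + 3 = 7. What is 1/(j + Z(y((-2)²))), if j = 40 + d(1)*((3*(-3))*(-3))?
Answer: -1/140 ≈ -0.0071429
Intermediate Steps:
y(H) = 4 (y(H) = -3 + 7 = 4)
Z(w) = 41/5 + w/5 (Z(w) = (41 + w)/5 = 41/5 + w/5)
d(z) = -6 - z
j = -149 (j = 40 + (-6 - 1*1)*((3*(-3))*(-3)) = 40 + (-6 - 1)*(-9*(-3)) = 40 - 7*27 = 40 - 189 = -149)
1/(j + Z(y((-2)²))) = 1/(-149 + (41/5 + (⅕)*4)) = 1/(-149 + (41/5 + ⅘)) = 1/(-149 + 9) = 1/(-140) = -1/140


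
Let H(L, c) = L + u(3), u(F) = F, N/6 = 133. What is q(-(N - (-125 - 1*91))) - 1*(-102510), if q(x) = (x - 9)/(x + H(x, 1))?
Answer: 69194591/675 ≈ 1.0251e+5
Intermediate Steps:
N = 798 (N = 6*133 = 798)
H(L, c) = 3 + L (H(L, c) = L + 3 = 3 + L)
q(x) = (-9 + x)/(3 + 2*x) (q(x) = (x - 9)/(x + (3 + x)) = (-9 + x)/(3 + 2*x))
q(-(N - (-125 - 1*91))) - 1*(-102510) = (-9 - (798 - (-125 - 1*91)))/(3 + 2*(-(798 - (-125 - 1*91)))) - 1*(-102510) = (-9 - (798 - (-125 - 91)))/(3 + 2*(-(798 - (-125 - 91)))) + 102510 = (-9 - (798 - 1*(-216)))/(3 + 2*(-(798 - 1*(-216)))) + 102510 = (-9 - (798 + 216))/(3 + 2*(-(798 + 216))) + 102510 = (-9 - 1*1014)/(3 + 2*(-1*1014)) + 102510 = (-9 - 1014)/(3 + 2*(-1014)) + 102510 = -1023/(3 - 2028) + 102510 = -1023/(-2025) + 102510 = -1/2025*(-1023) + 102510 = 341/675 + 102510 = 69194591/675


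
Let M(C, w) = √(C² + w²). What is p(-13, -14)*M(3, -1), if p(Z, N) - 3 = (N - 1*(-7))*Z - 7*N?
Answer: 192*√10 ≈ 607.16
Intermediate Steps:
p(Z, N) = 3 - 7*N + Z*(7 + N) (p(Z, N) = 3 + ((N - 1*(-7))*Z - 7*N) = 3 + ((N + 7)*Z - 7*N) = 3 + ((7 + N)*Z - 7*N) = 3 + (Z*(7 + N) - 7*N) = 3 + (-7*N + Z*(7 + N)) = 3 - 7*N + Z*(7 + N))
p(-13, -14)*M(3, -1) = (3 - 7*(-14) + 7*(-13) - 14*(-13))*√(3² + (-1)²) = (3 + 98 - 91 + 182)*√(9 + 1) = 192*√10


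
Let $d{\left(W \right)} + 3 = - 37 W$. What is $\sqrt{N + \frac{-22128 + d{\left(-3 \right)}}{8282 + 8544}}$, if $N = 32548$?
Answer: $\frac{\sqrt{2303608236682}}{8413} \approx 180.41$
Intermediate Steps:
$d{\left(W \right)} = -3 - 37 W$
$\sqrt{N + \frac{-22128 + d{\left(-3 \right)}}{8282 + 8544}} = \sqrt{32548 + \frac{-22128 - -108}{8282 + 8544}} = \sqrt{32548 + \frac{-22128 + \left(-3 + 111\right)}{16826}} = \sqrt{32548 + \left(-22128 + 108\right) \frac{1}{16826}} = \sqrt{32548 - \frac{11010}{8413}} = \sqrt{\frac{273815314}{8413}} = \frac{\sqrt{2303608236682}}{8413}$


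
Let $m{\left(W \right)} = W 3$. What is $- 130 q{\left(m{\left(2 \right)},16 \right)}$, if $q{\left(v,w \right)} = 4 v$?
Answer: $-3120$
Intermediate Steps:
$m{\left(W \right)} = 3 W$
$- 130 q{\left(m{\left(2 \right)},16 \right)} = - 130 \cdot 4 \cdot 3 \cdot 2 = - 130 \cdot 4 \cdot 6 = \left(-130\right) 24 = -3120$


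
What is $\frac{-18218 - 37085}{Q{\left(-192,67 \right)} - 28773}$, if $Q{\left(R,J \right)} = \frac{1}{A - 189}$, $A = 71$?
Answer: $\frac{6525754}{3395215} \approx 1.922$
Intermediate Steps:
$Q{\left(R,J \right)} = - \frac{1}{118}$ ($Q{\left(R,J \right)} = \frac{1}{71 - 189} = \frac{1}{-118} = - \frac{1}{118}$)
$\frac{-18218 - 37085}{Q{\left(-192,67 \right)} - 28773} = \frac{-18218 - 37085}{- \frac{1}{118} - 28773} = - \frac{55303}{- \frac{3395215}{118}} = \left(-55303\right) \left(- \frac{118}{3395215}\right) = \frac{6525754}{3395215}$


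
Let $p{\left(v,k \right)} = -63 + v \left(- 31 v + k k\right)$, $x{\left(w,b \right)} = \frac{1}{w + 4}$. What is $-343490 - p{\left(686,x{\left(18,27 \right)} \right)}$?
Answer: $\frac{3447301515}{242} \approx 1.4245 \cdot 10^{7}$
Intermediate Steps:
$x{\left(w,b \right)} = \frac{1}{4 + w}$
$p{\left(v,k \right)} = -63 + v \left(k^{2} - 31 v\right)$ ($p{\left(v,k \right)} = -63 + v \left(- 31 v + k^{2}\right) = -63 + v \left(k^{2} - 31 v\right)$)
$-343490 - p{\left(686,x{\left(18,27 \right)} \right)} = -343490 - \left(-63 - 31 \cdot 686^{2} + 686 \left(\frac{1}{4 + 18}\right)^{2}\right) = -343490 - \left(-63 - 14588476 + 686 \left(\frac{1}{22}\right)^{2}\right) = -343490 - \left(-63 - 14588476 + \frac{686}{484}\right) = -343490 - \left(-63 - 14588476 + 686 \cdot \frac{1}{484}\right) = -343490 - \left(-63 - 14588476 + \frac{343}{242}\right) = -343490 - - \frac{3530426095}{242} = -343490 + \frac{3530426095}{242} = \frac{3447301515}{242}$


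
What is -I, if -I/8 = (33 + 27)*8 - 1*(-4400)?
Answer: 39040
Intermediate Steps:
I = -39040 (I = -8*((33 + 27)*8 - 1*(-4400)) = -8*(60*8 + 4400) = -8*(480 + 4400) = -8*4880 = -39040)
-I = -1*(-39040) = 39040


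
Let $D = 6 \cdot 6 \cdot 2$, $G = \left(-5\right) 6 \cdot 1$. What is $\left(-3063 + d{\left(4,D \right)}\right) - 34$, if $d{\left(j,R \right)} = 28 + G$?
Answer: $-3099$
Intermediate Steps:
$G = -30$ ($G = \left(-30\right) 1 = -30$)
$D = 72$ ($D = 36 \cdot 2 = 72$)
$d{\left(j,R \right)} = -2$ ($d{\left(j,R \right)} = 28 - 30 = -2$)
$\left(-3063 + d{\left(4,D \right)}\right) - 34 = \left(-3063 - 2\right) - 34 = -3065 - 34 = -3099$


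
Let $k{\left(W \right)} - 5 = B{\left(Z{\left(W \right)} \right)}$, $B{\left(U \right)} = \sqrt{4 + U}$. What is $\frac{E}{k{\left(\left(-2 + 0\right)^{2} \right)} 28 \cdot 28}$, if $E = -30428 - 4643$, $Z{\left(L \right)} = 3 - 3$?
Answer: $- \frac{35071}{5488} \approx -6.3905$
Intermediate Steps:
$Z{\left(L \right)} = 0$ ($Z{\left(L \right)} = 3 - 3 = 0$)
$E = -35071$ ($E = -30428 - 4643 = -35071$)
$k{\left(W \right)} = 7$ ($k{\left(W \right)} = 5 + \sqrt{4 + 0} = 5 + \sqrt{4} = 5 + 2 = 7$)
$\frac{E}{k{\left(\left(-2 + 0\right)^{2} \right)} 28 \cdot 28} = - \frac{35071}{7 \cdot 28 \cdot 28} = - \frac{35071}{196 \cdot 28} = - \frac{35071}{5488}$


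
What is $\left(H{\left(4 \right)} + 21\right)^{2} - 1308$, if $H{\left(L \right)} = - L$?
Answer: $-1019$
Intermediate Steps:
$\left(H{\left(4 \right)} + 21\right)^{2} - 1308 = \left(\left(-1\right) 4 + 21\right)^{2} - 1308 = \left(-4 + 21\right)^{2} - 1308 = 17^{2} - 1308 = 289 - 1308 = -1019$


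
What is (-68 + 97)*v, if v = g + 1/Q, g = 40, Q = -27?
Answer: 31291/27 ≈ 1158.9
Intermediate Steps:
v = 1079/27 (v = 40 + 1/(-27) = 40 - 1/27 = 1079/27 ≈ 39.963)
(-68 + 97)*v = (-68 + 97)*(1079/27) = 29*(1079/27) = 31291/27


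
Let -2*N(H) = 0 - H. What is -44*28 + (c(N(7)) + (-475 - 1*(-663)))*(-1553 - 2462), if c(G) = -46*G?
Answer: -109637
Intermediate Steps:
N(H) = H/2 (N(H) = -(0 - H)/2 = -(-1)*H/2 = H/2)
-44*28 + (c(N(7)) + (-475 - 1*(-663)))*(-1553 - 2462) = -44*28 + (-23*7 + (-475 - 1*(-663)))*(-1553 - 2462) = -1232 + (-46*7/2 + (-475 + 663))*(-4015) = -1232 + (-161 + 188)*(-4015) = -1232 + 27*(-4015) = -1232 - 108405 = -109637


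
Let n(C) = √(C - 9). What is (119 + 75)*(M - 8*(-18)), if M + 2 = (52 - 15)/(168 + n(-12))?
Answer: 37109484/1345 - 7178*I*√21/28245 ≈ 27591.0 - 1.1646*I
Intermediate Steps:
n(C) = √(-9 + C)
M = -2 + 37/(168 + I*√21) (M = -2 + (52 - 15)/(168 + √(-9 - 12)) = -2 + 37/(168 + √(-21)) = -2 + 37/(168 + I*√21) ≈ -1.7799 - 0.006003*I)
(119 + 75)*(M - 8*(-18)) = (119 + 75)*((-2*√21 + 299*I)/(√21 - 168*I) - 8*(-18)) = 194*((-2*√21 + 299*I)/(√21 - 168*I) + 144) = 194*(144 + (-2*√21 + 299*I)/(√21 - 168*I)) = 27936 + 194*(-2*√21 + 299*I)/(√21 - 168*I)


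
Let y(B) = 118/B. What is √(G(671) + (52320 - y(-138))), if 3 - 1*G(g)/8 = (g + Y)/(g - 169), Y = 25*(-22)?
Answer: √15700143693531/17319 ≈ 228.79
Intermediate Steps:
Y = -550
G(g) = 24 - 8*(-550 + g)/(-169 + g) (G(g) = 24 - 8*(g - 550)/(g - 169) = 24 - 8*(-550 + g)/(-169 + g))
√(G(671) + (52320 - y(-138))) = √(8*(43 + 2*671)/(-169 + 671) + (52320 - 118/(-138))) = √(8*(43 + 1342)/502 + (52320 - 118*(-1)/138)) = √(8*(1/502)*1385 + (52320 - 1*(-59/69))) = √(5540/251 + (52320 + 59/69)) = √(5540/251 + 3610139/69) = √(906527149/17319) = √15700143693531/17319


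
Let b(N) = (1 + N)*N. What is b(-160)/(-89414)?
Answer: -12720/44707 ≈ -0.28452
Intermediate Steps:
b(N) = N*(1 + N)
b(-160)/(-89414) = -160*(1 - 160)/(-89414) = -160*(-159)*(-1/89414) = 25440*(-1/89414) = -12720/44707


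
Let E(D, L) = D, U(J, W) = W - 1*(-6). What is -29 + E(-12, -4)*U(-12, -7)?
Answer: -17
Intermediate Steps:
U(J, W) = 6 + W (U(J, W) = W + 6 = 6 + W)
-29 + E(-12, -4)*U(-12, -7) = -29 - 12*(6 - 7) = -29 - 12*(-1) = -29 + 12 = -17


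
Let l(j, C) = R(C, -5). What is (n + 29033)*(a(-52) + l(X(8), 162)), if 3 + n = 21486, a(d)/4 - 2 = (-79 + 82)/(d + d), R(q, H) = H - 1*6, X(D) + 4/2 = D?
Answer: -2045898/13 ≈ -1.5738e+5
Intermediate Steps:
X(D) = -2 + D
R(q, H) = -6 + H (R(q, H) = H - 6 = -6 + H)
l(j, C) = -11 (l(j, C) = -6 - 5 = -11)
a(d) = 8 + 6/d (a(d) = 8 + 4*((-79 + 82)/(d + d)) = 8 + 4*(3/((2*d))) = 8 + 4*(3*(1/(2*d))) = 8 + 4*(3/(2*d)) = 8 + 6/d)
n = 21483 (n = -3 + 21486 = 21483)
(n + 29033)*(a(-52) + l(X(8), 162)) = (21483 + 29033)*((8 + 6/(-52)) - 11) = 50516*((8 + 6*(-1/52)) - 11) = 50516*((8 - 3/26) - 11) = 50516*(205/26 - 11) = 50516*(-81/26) = -2045898/13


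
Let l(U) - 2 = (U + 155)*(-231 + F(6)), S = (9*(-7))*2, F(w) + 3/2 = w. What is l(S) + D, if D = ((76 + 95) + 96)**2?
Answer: 129445/2 ≈ 64723.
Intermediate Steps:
F(w) = -3/2 + w
S = -126 (S = -63*2 = -126)
l(U) = -70211/2 - 453*U/2 (l(U) = 2 + (U + 155)*(-231 + (-3/2 + 6)) = 2 + (155 + U)*(-231 + 9/2) = 2 + (155 + U)*(-453/2) = 2 + (-70215/2 - 453*U/2) = -70211/2 - 453*U/2)
D = 71289 (D = (171 + 96)**2 = 267**2 = 71289)
l(S) + D = (-70211/2 - 453/2*(-126)) + 71289 = (-70211/2 + 28539) + 71289 = -13133/2 + 71289 = 129445/2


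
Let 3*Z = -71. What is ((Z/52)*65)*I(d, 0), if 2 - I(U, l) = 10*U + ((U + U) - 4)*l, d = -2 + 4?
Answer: 1065/2 ≈ 532.50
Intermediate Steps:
d = 2
Z = -71/3 (Z = (⅓)*(-71) = -71/3 ≈ -23.667)
I(U, l) = 2 - 10*U - l*(-4 + 2*U) (I(U, l) = 2 - (10*U + ((U + U) - 4)*l) = 2 - (10*U + (2*U - 4)*l) = 2 - (10*U + (-4 + 2*U)*l) = 2 - (10*U + l*(-4 + 2*U)) = 2 + (-10*U - l*(-4 + 2*U)) = 2 - 10*U - l*(-4 + 2*U))
((Z/52)*65)*I(d, 0) = (-71/3/52*65)*(2 - 10*2 + 4*0 - 2*2*0) = (-71/3*1/52*65)*(2 - 20 + 0 + 0) = -71/156*65*(-18) = -355/12*(-18) = 1065/2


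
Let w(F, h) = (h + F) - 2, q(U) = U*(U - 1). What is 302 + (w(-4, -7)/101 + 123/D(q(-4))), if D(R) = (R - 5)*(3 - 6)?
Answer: 453194/1515 ≈ 299.14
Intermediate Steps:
q(U) = U*(-1 + U)
w(F, h) = -2 + F + h (w(F, h) = (F + h) - 2 = -2 + F + h)
D(R) = 15 - 3*R (D(R) = (-5 + R)*(-3) = 15 - 3*R)
302 + (w(-4, -7)/101 + 123/D(q(-4))) = 302 + ((-2 - 4 - 7)/101 + 123/(15 - (-12)*(-1 - 4))) = 302 + (-13*1/101 + 123/(15 - (-12)*(-5))) = 302 + (-13/101 + 123/(15 - 3*20)) = 302 + (-13/101 + 123/(15 - 60)) = 302 + (-13/101 + 123/(-45)) = 302 + (-13/101 + 123*(-1/45)) = 302 + (-13/101 - 41/15) = 302 - 4336/1515 = 453194/1515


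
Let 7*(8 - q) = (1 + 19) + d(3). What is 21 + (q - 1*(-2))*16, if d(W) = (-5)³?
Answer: 421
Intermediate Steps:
d(W) = -125
q = 23 (q = 8 - ((1 + 19) - 125)/7 = 8 - (20 - 125)/7 = 8 - ⅐*(-105) = 8 + 15 = 23)
21 + (q - 1*(-2))*16 = 21 + (23 - 1*(-2))*16 = 21 + (23 + 2)*16 = 21 + 25*16 = 21 + 400 = 421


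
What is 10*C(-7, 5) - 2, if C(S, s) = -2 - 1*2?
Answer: -42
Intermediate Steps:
C(S, s) = -4 (C(S, s) = -2 - 2 = -4)
10*C(-7, 5) - 2 = 10*(-4) - 2 = -40 - 2 = -42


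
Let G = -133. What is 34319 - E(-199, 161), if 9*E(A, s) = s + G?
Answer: 308843/9 ≈ 34316.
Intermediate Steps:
E(A, s) = -133/9 + s/9 (E(A, s) = (s - 133)/9 = (-133 + s)/9 = -133/9 + s/9)
34319 - E(-199, 161) = 34319 - (-133/9 + (⅑)*161) = 34319 - (-133/9 + 161/9) = 34319 - 1*28/9 = 34319 - 28/9 = 308843/9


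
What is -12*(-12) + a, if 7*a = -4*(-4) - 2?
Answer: 146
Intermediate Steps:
a = 2 (a = (-4*(-4) - 2)/7 = (16 - 2)/7 = (⅐)*14 = 2)
-12*(-12) + a = -12*(-12) + 2 = 144 + 2 = 146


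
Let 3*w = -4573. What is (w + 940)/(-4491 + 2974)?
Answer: 1753/4551 ≈ 0.38519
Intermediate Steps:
w = -4573/3 (w = (1/3)*(-4573) = -4573/3 ≈ -1524.3)
(w + 940)/(-4491 + 2974) = (-4573/3 + 940)/(-4491 + 2974) = -1753/3/(-1517) = -1753/3*(-1/1517) = 1753/4551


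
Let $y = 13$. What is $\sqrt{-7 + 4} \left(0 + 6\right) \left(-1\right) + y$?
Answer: $13 - 6 i \sqrt{3} \approx 13.0 - 10.392 i$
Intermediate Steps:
$\sqrt{-7 + 4} \left(0 + 6\right) \left(-1\right) + y = \sqrt{-7 + 4} \left(0 + 6\right) \left(-1\right) + 13 = \sqrt{-3} \cdot 6 \left(-1\right) + 13 = i \sqrt{3} \left(-6\right) + 13 = - 6 i \sqrt{3} + 13 = 13 - 6 i \sqrt{3}$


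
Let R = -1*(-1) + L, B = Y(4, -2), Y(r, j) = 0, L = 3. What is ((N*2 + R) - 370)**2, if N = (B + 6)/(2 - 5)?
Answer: 136900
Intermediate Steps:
B = 0
N = -2 (N = (0 + 6)/(2 - 5) = 6/(-3) = 6*(-1/3) = -2)
R = 4 (R = -1*(-1) + 3 = 1 + 3 = 4)
((N*2 + R) - 370)**2 = ((-2*2 + 4) - 370)**2 = ((-4 + 4) - 370)**2 = (0 - 370)**2 = (-370)**2 = 136900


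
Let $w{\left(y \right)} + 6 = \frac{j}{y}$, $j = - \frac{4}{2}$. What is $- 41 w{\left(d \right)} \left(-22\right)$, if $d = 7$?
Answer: $- \frac{39688}{7} \approx -5669.7$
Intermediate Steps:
$j = -2$ ($j = \left(-4\right) \frac{1}{2} = -2$)
$w{\left(y \right)} = -6 - \frac{2}{y}$
$- 41 w{\left(d \right)} \left(-22\right) = - 41 \left(-6 - \frac{2}{7}\right) \left(-22\right) = \left(-41\right) \left(- \frac{44}{7}\right) \left(-22\right) = \frac{1804}{7} \left(-22\right) = - \frac{39688}{7}$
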